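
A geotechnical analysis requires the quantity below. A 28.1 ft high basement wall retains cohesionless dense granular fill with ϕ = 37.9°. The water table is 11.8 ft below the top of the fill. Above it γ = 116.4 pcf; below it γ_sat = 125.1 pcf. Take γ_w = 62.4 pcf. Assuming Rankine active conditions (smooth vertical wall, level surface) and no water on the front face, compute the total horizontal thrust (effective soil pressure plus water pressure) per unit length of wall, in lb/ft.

K_a = tan²(45° − φ/2) = 0.2389.
γ' = 125.1 − 62.4 = 62.70 pcf. Depth below WT = 16.3 ft.
σ'_h at WT = K_a γ d_w = 328.2 psf; at base = 328.2 + K_a γ' × 16.3 = 572.4 psf.
P₁ (0–11.8 ft) = ½×328.2×11.8 = 1936. P₂ (11.8–28.1 ft) = ½(328.2+572.4)×16.3 = 7340.
P_w = ½ γ_w h₂² = 0.5×62.4×16.3² = 8290. Total = 1936+7340+8290 = 17570 lb/ft.

17600 lb/ft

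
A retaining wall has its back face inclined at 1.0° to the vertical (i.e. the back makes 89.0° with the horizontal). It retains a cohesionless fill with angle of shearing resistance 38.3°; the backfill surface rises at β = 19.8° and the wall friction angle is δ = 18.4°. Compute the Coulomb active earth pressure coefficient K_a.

0.281

K_a = sin²(α+φ) / [sin²α · sin(α−δ) · (1 + √{sin(φ+δ)sin(φ−β) / (sin(α−δ)sin(α+β))})²].
With α = 89.0°, φ = 38.3°, δ = 18.4°, β = 19.8°: K_a = 0.2811.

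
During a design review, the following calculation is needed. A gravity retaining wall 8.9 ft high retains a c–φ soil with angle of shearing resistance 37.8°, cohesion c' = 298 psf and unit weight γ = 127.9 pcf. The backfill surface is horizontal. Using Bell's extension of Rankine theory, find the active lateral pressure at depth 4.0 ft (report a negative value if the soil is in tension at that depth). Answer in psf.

K_a = (1 − sin φ)/(1 + sin φ) = 0.2400.
σ_a = K_a γ z − 2c√K_a = 0.2400×127.9×4.0 − 2×298×0.4899 = -169.2 psf.

-169 psf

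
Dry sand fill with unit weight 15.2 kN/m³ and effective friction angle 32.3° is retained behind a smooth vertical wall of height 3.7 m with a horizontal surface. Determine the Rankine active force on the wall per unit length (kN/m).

K_a = tan²(45° − φ/2) = 0.3035.
P_a = ½ K_a γ H² = 0.5 × 0.3035 × 15.2 × 3.7² = 31.58 kN/m.

31.6 kN/m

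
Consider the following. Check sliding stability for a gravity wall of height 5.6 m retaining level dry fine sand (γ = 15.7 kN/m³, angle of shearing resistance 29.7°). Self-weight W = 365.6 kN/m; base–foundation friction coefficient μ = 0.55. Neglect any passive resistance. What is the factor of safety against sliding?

2.42

K_a = tan²(45° − 29.7°/2) = 0.3374.
P_a = ½K_aγH² = 0.5×0.3374×15.7×5.6² = 83.06 kN/m, acting at H/3 = 1.867 m above the base.
FS_sliding = μW / P_a = 0.55×365.6 / 83.06 = 2.421.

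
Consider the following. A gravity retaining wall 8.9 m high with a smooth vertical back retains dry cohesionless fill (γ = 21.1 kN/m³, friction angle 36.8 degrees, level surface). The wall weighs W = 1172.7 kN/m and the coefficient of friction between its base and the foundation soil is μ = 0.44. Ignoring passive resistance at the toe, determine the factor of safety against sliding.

K_a = tan²(45° − 36.8°/2) = 0.2508.
P_a = ½K_aγH² = 0.5×0.2508×21.1×8.9² = 209.6 kN/m, acting at H/3 = 2.967 m above the base.
FS_sliding = μW / P_a = 0.44×1172.7 / 209.6 = 2.462.

2.46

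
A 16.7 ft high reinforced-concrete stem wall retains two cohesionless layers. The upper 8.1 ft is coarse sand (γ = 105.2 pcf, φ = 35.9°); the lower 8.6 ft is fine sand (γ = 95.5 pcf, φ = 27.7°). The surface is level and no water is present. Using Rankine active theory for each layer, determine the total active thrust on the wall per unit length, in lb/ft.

K_a1 = tan²(45°−35.9°/2) = 0.2607; K_a2 = tan²(45°−27.7°/2) = 0.3653.
Layer 1: σ at base = K_a1 γ₁ h₁ = 222.2 psf; P₁ = ½×222.2×8.1 = 899.8.
Layer 2: σ_v at top = γ₁h₁ = 852.1; σ_h top = K_a2×852.1 = 311.3; σ_h base = K_a2×(852.1+95.5×8.6) = 611.4.
P₂ = ½(311.3+611.4)×8.6 = 3967. Total P_a = 899.8+3967 = 4867 lb/ft.

4870 lb/ft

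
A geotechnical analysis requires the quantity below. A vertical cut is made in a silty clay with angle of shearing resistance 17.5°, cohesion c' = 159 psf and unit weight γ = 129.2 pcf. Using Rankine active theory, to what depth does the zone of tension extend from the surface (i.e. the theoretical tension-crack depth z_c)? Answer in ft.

3.36 ft

K_a = tan²(45° − 17.5°/2) = 0.5376; √K_a = 0.7332.
The active pressure is zero where K_a γ z = 2c√K_a, so z_c = 2c/(γ√K_a) = 2×159/(129.2×0.7332) = 3.357 ft.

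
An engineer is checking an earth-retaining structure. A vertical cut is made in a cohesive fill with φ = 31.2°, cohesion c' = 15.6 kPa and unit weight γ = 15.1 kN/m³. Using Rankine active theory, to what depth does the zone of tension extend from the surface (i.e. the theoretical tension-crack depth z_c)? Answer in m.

K_a = tan²(45° − 31.2°/2) = 0.3175; √K_a = 0.5635.
The active pressure is zero where K_a γ z = 2c√K_a, so z_c = 2c/(γ√K_a) = 2×15.6/(15.1×0.5635) = 3.667 m.

3.67 m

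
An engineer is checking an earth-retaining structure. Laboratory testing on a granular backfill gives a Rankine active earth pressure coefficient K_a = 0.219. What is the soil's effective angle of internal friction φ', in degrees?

39.8°

K_a = tan²(45° − φ/2) ⇒ 45° − φ/2 = arctan(√0.219) = 25.08°.
φ = 2(45° − 25.08°) = 39.84°.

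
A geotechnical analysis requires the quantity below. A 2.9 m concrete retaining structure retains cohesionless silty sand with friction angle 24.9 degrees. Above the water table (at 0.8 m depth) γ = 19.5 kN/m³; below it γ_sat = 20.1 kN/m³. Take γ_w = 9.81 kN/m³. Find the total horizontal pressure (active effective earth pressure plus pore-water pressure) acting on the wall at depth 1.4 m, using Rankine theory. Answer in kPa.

14.8 kPa

K_a = (1 − sin φ)/(1 + sin φ) = 0.4074.
γ' = 20.1 − 9.81 = 10.29 kN/m³.
Effective vertical stress at 1.4 m: σ'_v = 19.5×0.8 + 10.29×0.600 = 21.77 kPa.
σ'_h = K_a σ'_v = 0.4074 × 21.77 = 8.871 kPa; u = γ_w × 0.600 = 5.886 kPa.
Total σ_h = 8.871 + 5.886 = 14.76 kPa.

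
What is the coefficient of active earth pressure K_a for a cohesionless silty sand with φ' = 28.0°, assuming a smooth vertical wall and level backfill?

0.361

K_a = (1 − sin φ)/(1 + sin φ) = (1 − sin 28.0°)/(1 + sin 28.0°) = 0.3610.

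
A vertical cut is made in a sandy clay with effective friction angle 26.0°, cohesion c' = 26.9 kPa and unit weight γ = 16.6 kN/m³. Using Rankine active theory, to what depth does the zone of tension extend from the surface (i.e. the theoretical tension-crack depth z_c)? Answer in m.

5.19 m

K_a = tan²(45° − 26.0°/2) = 0.3905; √K_a = 0.6249.
The active pressure is zero where K_a γ z = 2c√K_a, so z_c = 2c/(γ√K_a) = 2×26.9/(16.6×0.6249) = 5.187 m.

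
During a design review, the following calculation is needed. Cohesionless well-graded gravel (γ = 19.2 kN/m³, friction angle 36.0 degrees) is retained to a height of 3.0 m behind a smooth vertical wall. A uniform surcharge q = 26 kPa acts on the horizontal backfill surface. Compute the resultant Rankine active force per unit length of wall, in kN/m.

K_a = tan²(45° − φ/2) = 0.2596.
Soil triangle: ½ K_a γ H² = 0.5×0.2596×19.2×3.0² = 22.43 kN/m.
Surcharge rectangle: K_a q H = 0.2596×26×3.0 = 20.25 kN/m.
Total = 22.43 + 20.25 = 42.68 kN/m.

42.7 kN/m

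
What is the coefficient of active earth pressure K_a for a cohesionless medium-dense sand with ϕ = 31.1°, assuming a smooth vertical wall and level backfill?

0.319

K_a = (1 − sin φ)/(1 + sin φ) = (1 − sin 31.1°)/(1 + sin 31.1°) = 0.3188.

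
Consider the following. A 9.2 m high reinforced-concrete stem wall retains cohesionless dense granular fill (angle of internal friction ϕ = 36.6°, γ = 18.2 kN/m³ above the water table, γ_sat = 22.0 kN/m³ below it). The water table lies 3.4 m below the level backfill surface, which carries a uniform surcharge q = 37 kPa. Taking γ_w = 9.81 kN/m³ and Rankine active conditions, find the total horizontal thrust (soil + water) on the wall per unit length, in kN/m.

K_a = tan²(45° − φ/2) = 0.2530.
γ' = 22.0 − 9.81 = 12.19 kN/m³. h₂ = H − d_w = 5.8 m.
σ'_h: at surface K_a·q = 9.359; at WT K_a(q+γd_w) = 25.01; at base K_a(q+γd_w+γ'h₂) = 42.90 kPa.
P₁ = ½(9.359+25.01)×3.4 = 58.43; P₂ = ½(25.01+42.90)×5.8 = 196.9; P_w = ½γ_w h₂² = 165.0.
Total = 58.43+196.9+165.0 = 420.4 kN/m.

420 kN/m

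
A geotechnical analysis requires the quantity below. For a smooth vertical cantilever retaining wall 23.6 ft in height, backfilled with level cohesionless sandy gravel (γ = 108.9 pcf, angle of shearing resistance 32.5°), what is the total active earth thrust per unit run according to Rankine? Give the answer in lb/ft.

9130 lb/ft

K_a = tan²(45° − φ/2) = 0.3010.
P_a = ½ K_a γ H² = 0.5 × 0.3010 × 108.9 × 23.6² = 9128 lb/ft.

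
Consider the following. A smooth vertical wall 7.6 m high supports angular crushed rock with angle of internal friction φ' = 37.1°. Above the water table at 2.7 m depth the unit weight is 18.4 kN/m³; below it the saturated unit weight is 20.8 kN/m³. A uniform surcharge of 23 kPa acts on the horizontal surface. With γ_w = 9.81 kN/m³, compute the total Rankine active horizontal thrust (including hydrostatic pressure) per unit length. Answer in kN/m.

271 kN/m

K_a = tan²(45° − φ/2) = 0.2475.
γ' = 20.8 − 9.81 = 10.99 kN/m³. h₂ = H − d_w = 4.9 m.
σ'_h: at surface K_a·q = 5.692; at WT K_a(q+γd_w) = 17.99; at base K_a(q+γd_w+γ'h₂) = 31.32 kPa.
P₁ = ½(5.692+17.99)×2.7 = 31.97; P₂ = ½(17.99+31.32)×4.9 = 120.8; P_w = ½γ_w h₂² = 117.8.
Total = 31.97+120.8+117.8 = 270.5 kN/m.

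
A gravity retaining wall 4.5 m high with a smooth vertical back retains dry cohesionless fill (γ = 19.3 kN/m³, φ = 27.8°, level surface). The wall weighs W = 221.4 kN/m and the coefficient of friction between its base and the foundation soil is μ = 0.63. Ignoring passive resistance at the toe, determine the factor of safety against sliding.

1.96

K_a = tan²(45° − 27.8°/2) = 0.3639.
P_a = ½K_aγH² = 0.5×0.3639×19.3×4.5² = 71.11 kN/m, acting at H/3 = 1.500 m above the base.
FS_sliding = μW / P_a = 0.63×221.4 / 71.11 = 1.961.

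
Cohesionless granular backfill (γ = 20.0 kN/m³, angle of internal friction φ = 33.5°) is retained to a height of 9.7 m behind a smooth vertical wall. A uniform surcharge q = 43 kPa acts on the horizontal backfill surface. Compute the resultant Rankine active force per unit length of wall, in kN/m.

K_a = tan²(45° − φ/2) = 0.2887.
Soil triangle: ½ K_a γ H² = 0.5×0.2887×20.0×9.7² = 271.6 kN/m.
Surcharge rectangle: K_a q H = 0.2887×43×9.7 = 120.4 kN/m.
Total = 271.6 + 120.4 = 392.1 kN/m.

392 kN/m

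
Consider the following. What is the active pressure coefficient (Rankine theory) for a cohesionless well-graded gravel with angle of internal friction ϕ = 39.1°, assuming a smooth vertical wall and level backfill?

0.226

K_a = (1 − sin φ)/(1 + sin φ) = (1 − sin 39.1°)/(1 + sin 39.1°) = 0.2265.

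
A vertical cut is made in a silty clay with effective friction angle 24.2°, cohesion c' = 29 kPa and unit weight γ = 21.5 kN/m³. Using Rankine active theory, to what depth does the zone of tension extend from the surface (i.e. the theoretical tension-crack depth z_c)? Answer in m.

K_a = tan²(45° − 24.2°/2) = 0.4185; √K_a = 0.6469.
The active pressure is zero where K_a γ z = 2c√K_a, so z_c = 2c/(γ√K_a) = 2×29/(21.5×0.6469) = 4.170 m.

4.17 m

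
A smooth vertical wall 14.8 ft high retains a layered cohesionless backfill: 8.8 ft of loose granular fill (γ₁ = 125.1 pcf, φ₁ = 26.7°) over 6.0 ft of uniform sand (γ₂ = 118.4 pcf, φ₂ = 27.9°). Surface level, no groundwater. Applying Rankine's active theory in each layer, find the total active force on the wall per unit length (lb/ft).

5010 lb/ft

K_a1 = tan²(45°−26.7°/2) = 0.3800; K_a2 = tan²(45°−27.9°/2) = 0.3625.
Layer 1: σ at base = K_a1 γ₁ h₁ = 418.3 psf; P₁ = ½×418.3×8.8 = 1840.
Layer 2: σ_v at top = γ₁h₁ = 1101; σ_h top = K_a2×1101 = 399.0; σ_h base = K_a2×(1101+118.4×6.0) = 656.5.
P₂ = ½(399.0+656.5)×6.0 = 3167. Total P_a = 1840+3167 = 5007 lb/ft.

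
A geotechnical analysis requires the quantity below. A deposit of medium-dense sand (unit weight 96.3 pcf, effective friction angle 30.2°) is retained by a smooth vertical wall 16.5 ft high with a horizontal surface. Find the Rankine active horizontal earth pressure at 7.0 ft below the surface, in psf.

K_a = (1 − sin φ)/(1 + sin φ) = 0.3307.
σ_h = K_a γ z = 0.3307 × 96.3 × 7.0 = 222.9 psf.

223 psf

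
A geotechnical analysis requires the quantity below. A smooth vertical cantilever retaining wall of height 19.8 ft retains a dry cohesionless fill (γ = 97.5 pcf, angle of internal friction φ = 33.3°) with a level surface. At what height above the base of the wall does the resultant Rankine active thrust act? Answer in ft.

K_a = 0.2911.
The pressure distribution is triangular, so the resultant acts at H/3 above the base = 19.8/3 = 6.600 ft.

6.60 ft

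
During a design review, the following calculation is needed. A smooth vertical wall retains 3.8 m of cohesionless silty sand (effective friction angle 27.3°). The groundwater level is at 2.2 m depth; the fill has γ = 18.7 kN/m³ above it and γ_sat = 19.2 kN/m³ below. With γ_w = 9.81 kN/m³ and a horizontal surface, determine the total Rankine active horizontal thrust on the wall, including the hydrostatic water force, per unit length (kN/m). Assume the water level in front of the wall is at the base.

58.2 kN/m

K_a = tan²(45° − φ/2) = 0.3711.
γ' = 19.2 − 9.81 = 9.390 kN/m³. Depth below WT = 1.6 m.
σ'_h at WT = K_a γ d_w = 15.27 kPa; at base = 15.27 + K_a γ' × 1.6 = 20.84 kPa.
P₁ (0–2.2 m) = ½×15.27×2.2 = 16.80. P₂ (2.2–3.8 m) = ½(15.27+20.84)×1.6 = 28.89.
P_w = ½ γ_w h₂² = 0.5×9.81×1.6² = 12.56. Total = 16.80+28.89+12.56 = 58.24 kN/m.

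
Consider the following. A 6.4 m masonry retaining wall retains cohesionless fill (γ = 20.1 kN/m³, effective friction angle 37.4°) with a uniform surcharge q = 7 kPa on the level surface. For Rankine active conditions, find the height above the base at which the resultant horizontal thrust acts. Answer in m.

2.24 m

K_a = 0.2443.
Triangular part P₁ = ½K_aγH² = 100.6 at H/3 = 2.133 m; rectangular part P₂ = K_a q H = 10.94 at H/2 = 3.200 m.
ȳ = (P₁·2.133 + P₂·3.200)/(P₁+P₂) = 2.238 m.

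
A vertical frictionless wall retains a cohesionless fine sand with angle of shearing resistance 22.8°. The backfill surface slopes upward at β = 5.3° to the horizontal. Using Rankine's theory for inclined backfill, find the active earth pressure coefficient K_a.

K_a = cos β · (cos β − √(cos²β − cos²φ)) / (cos β + √(cos²β − cos²φ)).
cos β = 0.9957, cos φ = 0.9219, √(cos²β − cos²φ) = 0.3763.
K_a = 0.9957 × (0.9957 − 0.3763)/(0.9957 + 0.3763) = 0.4495.

0.449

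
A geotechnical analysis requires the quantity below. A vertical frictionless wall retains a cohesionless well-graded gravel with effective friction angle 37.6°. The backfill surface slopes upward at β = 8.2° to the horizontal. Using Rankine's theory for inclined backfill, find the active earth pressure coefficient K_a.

0.248

K_a = cos β · (cos β − √(cos²β − cos²φ)) / (cos β + √(cos²β − cos²φ)).
cos β = 0.9898, cos φ = 0.7923, √(cos²β − cos²φ) = 0.5932.
K_a = 0.9898 × (0.9898 − 0.5932)/(0.9898 + 0.5932) = 0.2479.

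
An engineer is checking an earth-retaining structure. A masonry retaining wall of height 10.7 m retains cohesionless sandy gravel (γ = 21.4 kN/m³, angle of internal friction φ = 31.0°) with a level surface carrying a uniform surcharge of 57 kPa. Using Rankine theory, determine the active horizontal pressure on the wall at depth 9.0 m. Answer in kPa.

79.9 kPa

K_a = (1 − sin φ)/(1 + sin φ) = 0.3201.
σ_v = γz + q = 21.4 × 9.0 + 57 = 249.6 kPa.
σ_h = K_a σ_v = 0.3201 × 249.6 = 79.90 kPa.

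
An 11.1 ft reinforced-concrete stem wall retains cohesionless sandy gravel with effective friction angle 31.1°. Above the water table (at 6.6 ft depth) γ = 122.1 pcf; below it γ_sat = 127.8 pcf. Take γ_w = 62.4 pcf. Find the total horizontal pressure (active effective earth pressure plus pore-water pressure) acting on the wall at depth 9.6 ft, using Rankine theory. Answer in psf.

K_a = (1 − sin φ)/(1 + sin φ) = 0.3188.
γ' = 127.8 − 62.4 = 65.40 pcf.
Effective vertical stress at 9.6 ft: σ'_v = 122.1×6.6 + 65.40×3.00 = 1002 psf.
σ'_h = K_a σ'_v = 0.3188 × 1002 = 319.5 psf; u = γ_w × 3.00 = 187.2 psf.
Total σ_h = 319.5 + 187.2 = 506.7 psf.

507 psf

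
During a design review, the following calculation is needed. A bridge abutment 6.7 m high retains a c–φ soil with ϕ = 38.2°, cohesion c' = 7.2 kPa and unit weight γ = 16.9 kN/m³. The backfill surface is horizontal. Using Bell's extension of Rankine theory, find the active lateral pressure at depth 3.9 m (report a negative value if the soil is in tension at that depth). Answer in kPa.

K_a = (1 − sin φ)/(1 + sin φ) = 0.2358.
σ_a = K_a γ z − 2c√K_a = 0.2358×16.9×3.9 − 2×7.2×0.4856 = 8.548 kPa.

8.55 kPa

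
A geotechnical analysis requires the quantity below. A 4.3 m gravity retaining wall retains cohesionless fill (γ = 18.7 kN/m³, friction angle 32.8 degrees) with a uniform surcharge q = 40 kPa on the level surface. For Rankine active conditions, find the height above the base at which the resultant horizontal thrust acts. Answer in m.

K_a = 0.2973.
Triangular part P₁ = ½K_aγH² = 51.39 at H/3 = 1.433 m; rectangular part P₂ = K_a q H = 51.13 at H/2 = 2.150 m.
ȳ = (P₁·1.433 + P₂·2.150)/(P₁+P₂) = 1.791 m.

1.79 m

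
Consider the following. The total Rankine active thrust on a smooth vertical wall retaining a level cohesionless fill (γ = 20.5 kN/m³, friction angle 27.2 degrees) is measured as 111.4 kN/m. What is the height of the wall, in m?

5.40 m

K_a = 0.3726. P_a = ½ K_a γ H² ⇒ H = √(2P_a/(K_a γ)).
H = √(2×111.4/(0.3726×20.5)) = 5.401 m.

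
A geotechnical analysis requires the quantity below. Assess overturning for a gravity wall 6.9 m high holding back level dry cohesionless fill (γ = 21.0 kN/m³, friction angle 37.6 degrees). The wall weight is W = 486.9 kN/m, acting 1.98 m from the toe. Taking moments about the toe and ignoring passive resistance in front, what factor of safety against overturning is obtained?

K_a = tan²(45° − 37.6°/2) = 0.2421.
P_a = ½K_aγH² = 0.5×0.2421×21.0×6.9² = 121.0 kN/m, acting at H/3 = 2.300 m above the base.
Overturning moment M_o = P_a × H/3 = 121.0 × 2.300 = 278.4.
Resisting moment M_r = W × 1.98 = 486.9 × 1.98 = 964.1.
FS_overturning = M_r/M_o = 964.1/278.4 = 3.463.

3.46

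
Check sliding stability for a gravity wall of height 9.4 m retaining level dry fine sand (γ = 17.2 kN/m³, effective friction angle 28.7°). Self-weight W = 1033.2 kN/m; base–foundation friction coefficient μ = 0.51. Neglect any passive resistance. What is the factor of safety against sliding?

1.97

K_a = tan²(45° − 28.7°/2) = 0.3511.
P_a = ½K_aγH² = 0.5×0.3511×17.2×9.4² = 266.8 kN/m, acting at H/3 = 3.133 m above the base.
FS_sliding = μW / P_a = 0.51×1033.2 / 266.8 = 1.975.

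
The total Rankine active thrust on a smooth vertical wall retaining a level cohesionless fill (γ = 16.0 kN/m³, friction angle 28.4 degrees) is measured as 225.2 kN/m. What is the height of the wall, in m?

8.90 m

K_a = 0.3554. P_a = ½ K_a γ H² ⇒ H = √(2P_a/(K_a γ)).
H = √(2×225.2/(0.3554×16.0)) = 8.900 m.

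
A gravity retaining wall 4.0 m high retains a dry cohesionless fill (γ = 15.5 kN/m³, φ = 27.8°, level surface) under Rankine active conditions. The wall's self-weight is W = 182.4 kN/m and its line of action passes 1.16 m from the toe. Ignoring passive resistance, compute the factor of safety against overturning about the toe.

K_a = tan²(45° − 27.8°/2) = 0.3639.
P_a = ½K_aγH² = 0.5×0.3639×15.5×4.0² = 45.12 kN/m, acting at H/3 = 1.333 m above the base.
Overturning moment M_o = P_a × H/3 = 45.12 × 1.333 = 60.16.
Resisting moment M_r = W × 1.16 = 182.4 × 1.16 = 211.6.
FS_overturning = M_r/M_o = 211.6/60.16 = 3.517.

3.52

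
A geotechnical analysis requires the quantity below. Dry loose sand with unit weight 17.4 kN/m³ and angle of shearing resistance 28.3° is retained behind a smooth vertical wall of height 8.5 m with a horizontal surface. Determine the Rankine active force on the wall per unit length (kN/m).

224 kN/m

K_a = tan²(45° − φ/2) = 0.3568.
P_a = ½ K_a γ H² = 0.5 × 0.3568 × 17.4 × 8.5² = 224.3 kN/m.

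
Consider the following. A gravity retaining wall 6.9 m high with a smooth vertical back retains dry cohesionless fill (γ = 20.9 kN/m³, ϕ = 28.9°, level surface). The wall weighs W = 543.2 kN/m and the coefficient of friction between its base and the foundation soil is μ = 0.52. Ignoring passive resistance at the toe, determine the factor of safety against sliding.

K_a = tan²(45° − 28.9°/2) = 0.3484.
P_a = ½K_aγH² = 0.5×0.3484×20.9×6.9² = 173.3 kN/m, acting at H/3 = 2.300 m above the base.
FS_sliding = μW / P_a = 0.52×543.2 / 173.3 = 1.630.

1.63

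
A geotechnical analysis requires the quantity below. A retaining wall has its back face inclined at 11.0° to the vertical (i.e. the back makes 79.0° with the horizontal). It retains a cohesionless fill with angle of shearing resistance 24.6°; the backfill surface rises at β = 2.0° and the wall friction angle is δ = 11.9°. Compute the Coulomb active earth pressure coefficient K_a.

K_a = sin²(α+φ) / [sin²α · sin(α−δ) · (1 + √{sin(φ+δ)sin(φ−β) / (sin(α−δ)sin(α+β))})²].
With α = 79.0°, φ = 24.6°, δ = 11.9°, β = 2.0°: K_a = 0.4722.

0.472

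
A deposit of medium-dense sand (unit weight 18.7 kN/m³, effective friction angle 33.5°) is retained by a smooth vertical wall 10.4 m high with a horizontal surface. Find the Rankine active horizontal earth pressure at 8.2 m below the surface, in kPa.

44.3 kPa

K_a = (1 − sin φ)/(1 + sin φ) = 0.2887.
σ_h = K_a γ z = 0.2887 × 18.7 × 8.2 = 44.27 kPa.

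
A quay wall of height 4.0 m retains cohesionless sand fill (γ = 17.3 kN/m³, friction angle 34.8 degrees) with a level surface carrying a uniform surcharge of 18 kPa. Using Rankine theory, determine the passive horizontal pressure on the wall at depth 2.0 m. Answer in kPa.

192 kPa

K_p = (1 + sin φ)/(1 − sin φ) = 3.659.
σ_v = γz + q = 17.3 × 2.0 + 18 = 52.60 kPa.
σ_h = K_p σ_v = 3.659 × 52.60 = 192.5 kPa.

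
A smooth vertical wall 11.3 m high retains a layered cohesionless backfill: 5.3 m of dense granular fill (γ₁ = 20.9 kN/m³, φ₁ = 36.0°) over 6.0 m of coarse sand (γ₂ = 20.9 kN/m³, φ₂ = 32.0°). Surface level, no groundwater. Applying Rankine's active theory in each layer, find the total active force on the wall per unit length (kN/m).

396 kN/m

K_a1 = tan²(45°−36.0°/2) = 0.2596; K_a2 = tan²(45°−32.0°/2) = 0.3073.
Layer 1: σ at base = K_a1 γ₁ h₁ = 28.76 kPa; P₁ = ½×28.76×5.3 = 76.21.
Layer 2: σ_v at top = γ₁h₁ = 110.8; σ_h top = K_a2×110.8 = 34.04; σ_h base = K_a2×(110.8+20.9×6.0) = 72.57.
P₂ = ½(34.04+72.57)×6.0 = 319.8. Total P_a = 76.21+319.8 = 396.0 kN/m.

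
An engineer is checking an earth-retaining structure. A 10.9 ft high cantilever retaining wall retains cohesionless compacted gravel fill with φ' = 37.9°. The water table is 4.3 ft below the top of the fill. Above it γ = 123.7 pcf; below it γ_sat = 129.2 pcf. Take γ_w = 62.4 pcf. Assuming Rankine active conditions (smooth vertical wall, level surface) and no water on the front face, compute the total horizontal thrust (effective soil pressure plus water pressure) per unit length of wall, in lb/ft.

2820 lb/ft

K_a = tan²(45° − φ/2) = 0.2389.
γ' = 129.2 − 62.4 = 66.80 pcf. Depth below WT = 6.6 ft.
σ'_h at WT = K_a γ d_w = 127.1 psf; at base = 127.1 + K_a γ' × 6.6 = 232.4 psf.
P₁ (0–4.3 ft) = ½×127.1×4.3 = 273.3. P₂ (4.3–10.9 ft) = ½(127.1+232.4)×6.6 = 1186.
P_w = ½ γ_w h₂² = 0.5×62.4×6.6² = 1359. Total = 273.3+1186+1359 = 2819 lb/ft.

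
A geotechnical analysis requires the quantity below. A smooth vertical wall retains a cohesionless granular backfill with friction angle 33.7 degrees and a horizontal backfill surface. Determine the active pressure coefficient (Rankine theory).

0.286

K_a = tan²(45° − φ/2) = tan²(28.15°) = 0.2863.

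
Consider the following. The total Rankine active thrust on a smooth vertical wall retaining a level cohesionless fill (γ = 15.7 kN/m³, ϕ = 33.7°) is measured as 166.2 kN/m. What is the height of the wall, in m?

8.60 m

K_a = 0.2863. P_a = ½ K_a γ H² ⇒ H = √(2P_a/(K_a γ)).
H = √(2×166.2/(0.2863×15.7)) = 8.599 m.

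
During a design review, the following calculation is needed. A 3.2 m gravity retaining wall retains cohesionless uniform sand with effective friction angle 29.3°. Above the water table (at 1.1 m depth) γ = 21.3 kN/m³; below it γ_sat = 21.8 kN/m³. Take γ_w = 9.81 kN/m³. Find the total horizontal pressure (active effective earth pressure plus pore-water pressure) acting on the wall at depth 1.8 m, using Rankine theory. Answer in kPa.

K_a = (1 − sin φ)/(1 + sin φ) = 0.3428.
γ' = 21.8 − 9.81 = 11.99 kN/m³.
Effective vertical stress at 1.8 m: σ'_v = 21.3×1.1 + 11.99×0.700 = 31.82 kPa.
σ'_h = K_a σ'_v = 0.3428 × 31.82 = 10.91 kPa; u = γ_w × 0.700 = 6.867 kPa.
Total σ_h = 10.91 + 6.867 = 17.78 kPa.

17.8 kPa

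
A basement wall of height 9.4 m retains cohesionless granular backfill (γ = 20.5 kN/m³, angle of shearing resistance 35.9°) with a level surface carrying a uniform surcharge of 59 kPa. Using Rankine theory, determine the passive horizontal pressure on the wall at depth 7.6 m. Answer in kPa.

K_p = (1 + sin φ)/(1 − sin φ) = 3.835.
σ_v = γz + q = 20.5 × 7.6 + 59 = 214.8 kPa.
σ_h = K_p σ_v = 3.835 × 214.8 = 823.8 kPa.

824 kPa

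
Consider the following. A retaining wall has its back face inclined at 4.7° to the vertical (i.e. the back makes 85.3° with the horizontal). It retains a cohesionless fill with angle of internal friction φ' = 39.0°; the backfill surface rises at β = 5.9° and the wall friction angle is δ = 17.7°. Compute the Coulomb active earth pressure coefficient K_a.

K_a = sin²(α+φ) / [sin²α · sin(α−δ) · (1 + √{sin(φ+δ)sin(φ−β) / (sin(α−δ)sin(α+β))})²].
With α = 85.3°, φ = 39.0°, δ = 17.7°, β = 5.9°: K_a = 0.2563.

0.256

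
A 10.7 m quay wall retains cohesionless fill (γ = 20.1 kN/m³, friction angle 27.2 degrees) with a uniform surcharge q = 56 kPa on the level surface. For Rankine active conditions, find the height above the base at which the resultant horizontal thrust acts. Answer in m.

K_a = 0.3726.
Triangular part P₁ = ½K_aγH² = 428.7 at H/3 = 3.567 m; rectangular part P₂ = K_a q H = 223.3 at H/2 = 5.350 m.
ȳ = (P₁·3.567 + P₂·5.350)/(P₁+P₂) = 4.177 m.

4.18 m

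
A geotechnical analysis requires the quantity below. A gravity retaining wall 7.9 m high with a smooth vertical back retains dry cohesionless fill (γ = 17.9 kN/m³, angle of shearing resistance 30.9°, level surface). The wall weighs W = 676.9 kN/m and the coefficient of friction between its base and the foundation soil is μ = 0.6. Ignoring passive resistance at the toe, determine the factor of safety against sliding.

K_a = tan²(45° − 30.9°/2) = 0.3214.
P_a = ½K_aγH² = 0.5×0.3214×17.9×7.9² = 179.5 kN/m, acting at H/3 = 2.633 m above the base.
FS_sliding = μW / P_a = 0.6×676.9 / 179.5 = 2.262.

2.26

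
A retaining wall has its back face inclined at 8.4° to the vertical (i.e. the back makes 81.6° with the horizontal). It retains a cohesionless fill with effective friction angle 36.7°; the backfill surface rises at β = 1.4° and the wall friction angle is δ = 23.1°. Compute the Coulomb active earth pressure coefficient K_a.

K_a = sin²(α+φ) / [sin²α · sin(α−δ) · (1 + √{sin(φ+δ)sin(φ−β) / (sin(α−δ)sin(α+β))})²].
With α = 81.6°, φ = 36.7°, δ = 23.1°, β = 1.4°: K_a = 0.2971.

0.297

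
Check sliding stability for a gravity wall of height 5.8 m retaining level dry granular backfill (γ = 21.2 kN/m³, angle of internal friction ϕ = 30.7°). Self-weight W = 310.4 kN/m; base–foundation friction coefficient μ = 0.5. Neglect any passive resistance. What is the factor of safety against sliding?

K_a = tan²(45° − 30.7°/2) = 0.3240.
P_a = ½K_aγH² = 0.5×0.3240×21.2×5.8² = 115.5 kN/m, acting at H/3 = 1.933 m above the base.
FS_sliding = μW / P_a = 0.5×310.4 / 115.5 = 1.343.

1.34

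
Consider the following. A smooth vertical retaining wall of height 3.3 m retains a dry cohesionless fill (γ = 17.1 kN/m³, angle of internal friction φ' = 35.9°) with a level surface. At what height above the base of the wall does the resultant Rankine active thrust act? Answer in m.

1.10 m

K_a = 0.2607.
The pressure distribution is triangular, so the resultant acts at H/3 above the base = 3.3/3 = 1.100 m.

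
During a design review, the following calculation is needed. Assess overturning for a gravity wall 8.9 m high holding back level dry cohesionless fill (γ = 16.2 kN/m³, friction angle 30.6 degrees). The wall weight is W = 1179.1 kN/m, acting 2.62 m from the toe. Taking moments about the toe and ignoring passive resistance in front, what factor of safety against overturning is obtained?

4.99

K_a = tan²(45° − 30.6°/2) = 0.3253.
P_a = ½K_aγH² = 0.5×0.3253×16.2×8.9² = 208.7 kN/m, acting at H/3 = 2.967 m above the base.
Overturning moment M_o = P_a × H/3 = 208.7 × 2.967 = 619.3.
Resisting moment M_r = W × 2.62 = 1179.1 × 2.62 = 3089.
FS_overturning = M_r/M_o = 3089/619.3 = 4.989.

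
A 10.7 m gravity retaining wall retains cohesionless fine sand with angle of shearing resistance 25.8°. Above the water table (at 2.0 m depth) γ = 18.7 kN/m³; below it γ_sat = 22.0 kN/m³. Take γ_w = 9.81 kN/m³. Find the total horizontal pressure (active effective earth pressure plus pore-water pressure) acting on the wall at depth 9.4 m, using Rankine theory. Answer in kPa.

K_a = (1 − sin φ)/(1 + sin φ) = 0.3935.
γ' = 22.0 − 9.81 = 12.19 kN/m³.
Effective vertical stress at 9.4 m: σ'_v = 18.7×2.0 + 12.19×7.40 = 127.6 kPa.
σ'_h = K_a σ'_v = 0.3935 × 127.6 = 50.21 kPa; u = γ_w × 7.40 = 72.59 kPa.
Total σ_h = 50.21 + 72.59 = 122.8 kPa.

123 kPa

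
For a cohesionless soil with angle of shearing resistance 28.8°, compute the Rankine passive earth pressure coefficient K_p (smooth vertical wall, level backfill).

2.86

K_p = (1 + sin φ)/(1 − sin φ) = tan²(45° + 28.8°/2) = 2.859.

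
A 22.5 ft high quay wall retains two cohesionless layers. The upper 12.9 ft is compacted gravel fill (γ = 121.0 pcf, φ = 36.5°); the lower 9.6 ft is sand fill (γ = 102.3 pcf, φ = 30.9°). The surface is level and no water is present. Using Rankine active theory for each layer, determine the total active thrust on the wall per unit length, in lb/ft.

K_a1 = tan²(45°−36.5°/2) = 0.2541; K_a2 = tan²(45°−30.9°/2) = 0.3214.
Layer 1: σ at base = K_a1 γ₁ h₁ = 396.6 psf; P₁ = ½×396.6×12.9 = 2558.
Layer 2: σ_v at top = γ₁h₁ = 1561; σ_h top = K_a2×1561 = 501.7; σ_h base = K_a2×(1561+102.3×9.6) = 817.3.
P₂ = ½(501.7+817.3)×9.6 = 6331. Total P_a = 2558+6331 = 8889 lb/ft.

8890 lb/ft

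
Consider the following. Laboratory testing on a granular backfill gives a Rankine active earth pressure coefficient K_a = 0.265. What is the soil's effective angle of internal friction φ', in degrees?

35.5°

K_a = tan²(45° − φ/2) ⇒ 45° − φ/2 = arctan(√0.265) = 27.24°.
φ = 2(45° − 27.24°) = 35.52°.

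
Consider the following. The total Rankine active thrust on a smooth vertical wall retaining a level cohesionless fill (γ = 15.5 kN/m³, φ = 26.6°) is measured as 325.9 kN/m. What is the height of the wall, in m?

K_a = 0.3814. P_a = ½ K_a γ H² ⇒ H = √(2P_a/(K_a γ)).
H = √(2×325.9/(0.3814×15.5)) = 10.50 m.

10.5 m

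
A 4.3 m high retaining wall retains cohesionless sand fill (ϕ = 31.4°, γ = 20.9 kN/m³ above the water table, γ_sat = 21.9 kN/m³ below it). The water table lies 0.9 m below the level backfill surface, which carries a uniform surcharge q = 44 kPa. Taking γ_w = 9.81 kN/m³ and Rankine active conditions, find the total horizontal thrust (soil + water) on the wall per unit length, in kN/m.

161 kN/m

K_a = tan²(45° − φ/2) = 0.3149.
γ' = 21.9 − 9.81 = 12.09 kN/m³. h₂ = H − d_w = 3.4 m.
σ'_h: at surface K_a·q = 13.86; at WT K_a(q+γd_w) = 19.78; at base K_a(q+γd_w+γ'h₂) = 32.72 kPa.
P₁ = ½(13.86+19.78)×0.9 = 15.14; P₂ = ½(19.78+32.72)×3.4 = 89.26; P_w = ½γ_w h₂² = 56.70.
Total = 15.14+89.26+56.70 = 161.1 kN/m.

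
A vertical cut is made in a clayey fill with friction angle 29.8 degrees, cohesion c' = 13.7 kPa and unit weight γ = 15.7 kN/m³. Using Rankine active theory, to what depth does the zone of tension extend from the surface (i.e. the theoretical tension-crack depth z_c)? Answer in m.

K_a = tan²(45° − 29.8°/2) = 0.3360; √K_a = 0.5797.
The active pressure is zero where K_a γ z = 2c√K_a, so z_c = 2c/(γ√K_a) = 2×13.7/(15.7×0.5797) = 3.011 m.

3.01 m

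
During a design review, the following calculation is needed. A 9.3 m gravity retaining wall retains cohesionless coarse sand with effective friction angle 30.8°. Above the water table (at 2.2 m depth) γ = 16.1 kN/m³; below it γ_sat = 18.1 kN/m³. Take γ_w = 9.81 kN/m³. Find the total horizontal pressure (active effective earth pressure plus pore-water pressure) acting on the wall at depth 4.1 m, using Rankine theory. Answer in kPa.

K_a = (1 − sin φ)/(1 + sin φ) = 0.3227.
γ' = 18.1 − 9.81 = 8.290 kN/m³.
Effective vertical stress at 4.1 m: σ'_v = 16.1×2.2 + 8.290×1.90 = 51.17 kPa.
σ'_h = K_a σ'_v = 0.3227 × 51.17 = 16.51 kPa; u = γ_w × 1.90 = 18.64 kPa.
Total σ_h = 16.51 + 18.64 = 35.15 kPa.

35.2 kPa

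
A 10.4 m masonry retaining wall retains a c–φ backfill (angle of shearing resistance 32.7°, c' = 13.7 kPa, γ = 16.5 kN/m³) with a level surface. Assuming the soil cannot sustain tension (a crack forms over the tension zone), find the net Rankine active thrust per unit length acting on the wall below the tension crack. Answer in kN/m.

K_a = 0.2985; √K_a = 0.5464.
Tension-crack depth z_c = 2c/(γ√K_a) = 2×13.7/(16.5×0.5464) = 3.039 m.
σ_a at base = K_a γ H − 2c√K_a = 0.2985×16.5×10.4 − 2×13.7×0.5464 = 36.25 kPa.
P_a = ½ × 36.25 × (H − z_c) = 0.5×36.25×7.361 = 133.4 kN/m.

133 kN/m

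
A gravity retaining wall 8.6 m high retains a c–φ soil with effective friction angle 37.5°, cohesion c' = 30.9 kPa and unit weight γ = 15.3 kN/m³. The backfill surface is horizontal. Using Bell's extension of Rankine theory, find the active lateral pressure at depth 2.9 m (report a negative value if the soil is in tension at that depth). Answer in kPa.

-19.7 kPa

K_a = (1 − sin φ)/(1 + sin φ) = 0.2432.
σ_a = K_a γ z − 2c√K_a = 0.2432×15.3×2.9 − 2×30.9×0.4931 = -19.69 kPa.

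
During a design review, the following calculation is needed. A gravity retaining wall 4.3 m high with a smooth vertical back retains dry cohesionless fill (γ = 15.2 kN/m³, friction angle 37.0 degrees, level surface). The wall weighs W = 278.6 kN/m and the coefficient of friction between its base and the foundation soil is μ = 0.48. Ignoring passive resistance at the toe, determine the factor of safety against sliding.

3.83

K_a = tan²(45° − 37.0°/2) = 0.2486.
P_a = ½K_aγH² = 0.5×0.2486×15.2×4.3² = 34.93 kN/m, acting at H/3 = 1.433 m above the base.
FS_sliding = μW / P_a = 0.48×278.6 / 34.93 = 3.828.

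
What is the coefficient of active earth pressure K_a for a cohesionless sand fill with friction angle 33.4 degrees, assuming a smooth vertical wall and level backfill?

0.290

K_a = (1 − sin φ)/(1 + sin φ) = (1 − sin 33.4°)/(1 + sin 33.4°) = 0.2899.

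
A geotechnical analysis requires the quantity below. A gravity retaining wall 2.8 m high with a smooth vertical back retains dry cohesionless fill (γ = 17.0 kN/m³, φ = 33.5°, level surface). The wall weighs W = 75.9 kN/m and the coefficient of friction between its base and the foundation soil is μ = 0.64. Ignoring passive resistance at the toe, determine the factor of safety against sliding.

2.52

K_a = tan²(45° − 33.5°/2) = 0.2887.
P_a = ½K_aγH² = 0.5×0.2887×17.0×2.8² = 19.24 kN/m, acting at H/3 = 0.9333 m above the base.
FS_sliding = μW / P_a = 0.64×75.9 / 19.24 = 2.525.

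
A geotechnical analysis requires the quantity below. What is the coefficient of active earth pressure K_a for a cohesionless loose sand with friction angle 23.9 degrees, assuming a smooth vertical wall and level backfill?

K_a = tan²(45° − φ/2) = tan²(33.05°) = 0.4233.

0.423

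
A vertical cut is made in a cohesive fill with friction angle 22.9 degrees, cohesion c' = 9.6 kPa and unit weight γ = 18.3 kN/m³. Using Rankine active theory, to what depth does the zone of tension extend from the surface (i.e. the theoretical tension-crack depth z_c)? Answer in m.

1.58 m

K_a = tan²(45° − 22.9°/2) = 0.4398; √K_a = 0.6631.
The active pressure is zero where K_a γ z = 2c√K_a, so z_c = 2c/(γ√K_a) = 2×9.6/(18.3×0.6631) = 1.582 m.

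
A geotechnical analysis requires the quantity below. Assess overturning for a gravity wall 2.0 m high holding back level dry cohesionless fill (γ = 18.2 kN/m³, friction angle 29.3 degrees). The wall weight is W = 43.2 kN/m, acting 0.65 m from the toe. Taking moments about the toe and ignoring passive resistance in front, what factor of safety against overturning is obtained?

3.38

K_a = tan²(45° − 29.3°/2) = 0.3428.
P_a = ½K_aγH² = 0.5×0.3428×18.2×2.0² = 12.48 kN/m, acting at H/3 = 0.6667 m above the base.
Overturning moment M_o = P_a × H/3 = 12.48 × 0.6667 = 8.320.
Resisting moment M_r = W × 0.65 = 43.2 × 0.65 = 28.08.
FS_overturning = M_r/M_o = 28.08/8.320 = 3.375.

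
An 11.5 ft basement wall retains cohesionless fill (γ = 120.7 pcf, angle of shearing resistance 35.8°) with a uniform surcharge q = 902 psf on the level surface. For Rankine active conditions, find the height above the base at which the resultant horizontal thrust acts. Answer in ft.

K_a = 0.2619.
Triangular part P₁ = ½K_aγH² = 2090 at H/3 = 3.833 ft; rectangular part P₂ = K_a q H = 2716 at H/2 = 5.750 ft.
ȳ = (P₁·3.833 + P₂·5.750)/(P₁+P₂) = 4.917 ft.

4.92 ft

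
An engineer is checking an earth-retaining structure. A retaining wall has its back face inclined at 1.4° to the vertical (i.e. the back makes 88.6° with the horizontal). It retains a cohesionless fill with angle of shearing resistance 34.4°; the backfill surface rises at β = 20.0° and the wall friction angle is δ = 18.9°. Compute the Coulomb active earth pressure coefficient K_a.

0.346

K_a = sin²(α+φ) / [sin²α · sin(α−δ) · (1 + √{sin(φ+δ)sin(φ−β) / (sin(α−δ)sin(α+β))})²].
With α = 88.6°, φ = 34.4°, δ = 18.9°, β = 20.0°: K_a = 0.3456.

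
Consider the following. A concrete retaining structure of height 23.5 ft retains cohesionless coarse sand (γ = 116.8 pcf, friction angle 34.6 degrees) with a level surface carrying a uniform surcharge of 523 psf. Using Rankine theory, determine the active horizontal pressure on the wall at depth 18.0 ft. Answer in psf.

K_a = (1 − sin φ)/(1 + sin φ) = 0.2756.
σ_v = γz + q = 116.8 × 18.0 + 523 = 2625 psf.
σ_h = K_a σ_v = 0.2756 × 2625 = 723.7 psf.

724 psf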